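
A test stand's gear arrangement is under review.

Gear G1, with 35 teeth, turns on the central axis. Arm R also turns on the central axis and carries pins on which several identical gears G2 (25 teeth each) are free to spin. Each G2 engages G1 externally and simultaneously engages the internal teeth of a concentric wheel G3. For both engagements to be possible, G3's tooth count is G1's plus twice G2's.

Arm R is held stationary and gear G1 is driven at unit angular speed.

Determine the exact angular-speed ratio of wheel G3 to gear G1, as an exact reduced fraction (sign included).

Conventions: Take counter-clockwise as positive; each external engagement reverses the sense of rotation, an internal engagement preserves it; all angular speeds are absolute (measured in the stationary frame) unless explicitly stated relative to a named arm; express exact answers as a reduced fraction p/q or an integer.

recognized (axles ride arm R): planetary set, 35/25/85 teeth
ring teeth: 35 + 2·25 = 85
35(ω_sun−ω_arm) = −85(ω_ring−ω_arm),  ω_arm = 0, ω_sun = 1
ω_ring = 0 − (35/85)(1−0) = -7/17
ω_out/ω_in = -7/17

-7/17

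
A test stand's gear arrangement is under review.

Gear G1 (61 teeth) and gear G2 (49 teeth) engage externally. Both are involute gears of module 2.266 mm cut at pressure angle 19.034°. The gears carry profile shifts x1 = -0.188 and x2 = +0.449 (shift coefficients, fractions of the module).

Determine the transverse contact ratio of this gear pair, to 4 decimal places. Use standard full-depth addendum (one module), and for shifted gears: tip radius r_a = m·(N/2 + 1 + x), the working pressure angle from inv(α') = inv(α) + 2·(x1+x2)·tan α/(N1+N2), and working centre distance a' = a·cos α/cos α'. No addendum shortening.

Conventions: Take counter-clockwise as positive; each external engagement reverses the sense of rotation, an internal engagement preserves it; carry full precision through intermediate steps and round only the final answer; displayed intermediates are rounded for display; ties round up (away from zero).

1.7532

class = single-mesh tooth geometry [involute pair 61T × 49T, m = 2.266]
base radii: r_b1 = 65.334261, r_b2 = 52.481620
tip radii: r_a1 = 70.952992, r_a2 = 58.800434
inv(α') = inv(19.034°) + 2·(-0.188+0.449)·tan α/(61+49) = 0.01442269  ⇒  α' = 19.78926°
a' = a·cos α / cos α' = 124.6300·cos 19.034°/cos 19.78926° = 125.210271
action lengths: √(r_a1²−r_b1²) = 27.672393, √(r_a2²−r_b2²) = 26.517364
base pitch p_b = π·m·cos α = 6.729627
CR = (27.672393 + 26.517364 − 125.210271·sin 19.78926°)/6.729627 = 1.753198
contact ratio ≈ 1.7532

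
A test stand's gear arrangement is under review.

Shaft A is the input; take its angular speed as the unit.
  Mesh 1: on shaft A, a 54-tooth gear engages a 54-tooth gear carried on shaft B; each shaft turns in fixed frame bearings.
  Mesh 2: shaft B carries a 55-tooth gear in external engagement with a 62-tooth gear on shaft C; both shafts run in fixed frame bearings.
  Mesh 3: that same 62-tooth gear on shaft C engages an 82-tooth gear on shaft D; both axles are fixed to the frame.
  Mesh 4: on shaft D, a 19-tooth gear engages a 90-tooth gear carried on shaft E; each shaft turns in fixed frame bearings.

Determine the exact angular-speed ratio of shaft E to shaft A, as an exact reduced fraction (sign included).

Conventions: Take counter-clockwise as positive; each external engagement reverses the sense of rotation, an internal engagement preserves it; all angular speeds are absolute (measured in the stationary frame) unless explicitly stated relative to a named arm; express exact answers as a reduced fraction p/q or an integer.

class = fixed-axis compound train [4 meshes; 4 ratios multiply, 4 sense flips]
mesh 1 [54T→54T]: running ratio 1, sense −
mesh 2 [55T→62T]: running ratio 55/62, sense +
mesh 3 [62T→82T]: running ratio 55/82, sense −
mesh 4 [19T→90T]: running ratio 209/1476, sense +
ω_out/ω_in = 209/1476

209/1476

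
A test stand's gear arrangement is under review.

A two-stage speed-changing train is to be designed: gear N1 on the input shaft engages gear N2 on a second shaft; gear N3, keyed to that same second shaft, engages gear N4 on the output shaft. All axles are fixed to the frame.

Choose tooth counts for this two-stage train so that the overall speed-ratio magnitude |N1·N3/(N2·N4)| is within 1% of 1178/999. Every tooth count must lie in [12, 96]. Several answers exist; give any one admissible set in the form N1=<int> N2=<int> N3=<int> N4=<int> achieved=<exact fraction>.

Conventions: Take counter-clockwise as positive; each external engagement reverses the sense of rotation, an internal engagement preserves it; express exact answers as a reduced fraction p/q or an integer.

N1=19 N2=27 N3=62 N4=37 achieved=1178/999

class = fixed-axis compound train [2-stage, 1178/999 wanted]
target = 1178/999 in lowest terms: an exact hit needs N1·N3 = k·1178 and N2·N4 = k·999 for one integer k, every count in [12, 96]; additionally prefer no 1:1 stage (N1 ≠ N2, N3 ≠ N4)
k = 1: N1·N3 = 1178 = 19·62, N2·N4 = 999 = 27·37
achieved = 19·62/(27·37) = 1178/999; |achieved − target| = 0 ≤ 589/49950 ✓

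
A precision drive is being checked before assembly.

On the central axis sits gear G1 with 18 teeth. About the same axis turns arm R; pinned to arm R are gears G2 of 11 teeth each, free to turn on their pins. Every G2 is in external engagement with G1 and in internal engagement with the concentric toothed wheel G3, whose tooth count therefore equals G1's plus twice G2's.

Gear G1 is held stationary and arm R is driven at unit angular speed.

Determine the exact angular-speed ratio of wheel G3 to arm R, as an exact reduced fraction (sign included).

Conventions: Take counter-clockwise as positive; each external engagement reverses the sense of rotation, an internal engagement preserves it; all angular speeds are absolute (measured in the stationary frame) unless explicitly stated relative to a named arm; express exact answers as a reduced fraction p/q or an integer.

29/20

recognized (axles ride arm R): planetary set, 18/11/40 teeth
ring teeth: 18 + 2·11 = 40
18(ω_sun−ω_arm) = −40(ω_ring−ω_arm),  ω_sun = 0, ω_arm = 1
ω_ring = 1 − (18/40)(0−1) = 29/20
ω_out/ω_in = 29/20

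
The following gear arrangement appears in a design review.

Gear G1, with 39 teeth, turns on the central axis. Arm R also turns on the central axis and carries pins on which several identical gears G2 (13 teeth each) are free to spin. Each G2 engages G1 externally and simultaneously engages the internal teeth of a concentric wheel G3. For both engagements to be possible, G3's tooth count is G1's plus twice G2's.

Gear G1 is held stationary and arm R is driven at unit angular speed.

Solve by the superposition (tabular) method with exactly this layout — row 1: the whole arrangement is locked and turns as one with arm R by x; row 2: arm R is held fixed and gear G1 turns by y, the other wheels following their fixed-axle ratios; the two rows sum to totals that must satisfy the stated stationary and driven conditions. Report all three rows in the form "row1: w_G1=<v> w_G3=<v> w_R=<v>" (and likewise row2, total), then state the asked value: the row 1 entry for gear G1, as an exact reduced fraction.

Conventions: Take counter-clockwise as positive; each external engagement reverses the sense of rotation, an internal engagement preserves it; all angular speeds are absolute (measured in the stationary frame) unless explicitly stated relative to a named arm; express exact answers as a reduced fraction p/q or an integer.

row1: w_G1=1 w_G3=1 w_R=1
row2: w_G1=-1 w_G3=3/5 w_R=0
total: w_G1=0 w_G3=8/5 w_R=1
asked value: 1

topology: planetary set — G1 39T / G2 13T / G3 65T, arm = carrier (Willis)
row 1: whole set turns with the arm by x
row 2 (arm held, sun turns y): ω_ring = −(39/65)·y, ω_arm = 0
boundary: total ω_sun = x + y = 0 and total ω_arm = x = 1  ⇒  y = -1, x = 1
row 2 ring = −(39/65)·(-1) = 3/5
totals (row 1 + row 2): sun 1 + (-1) = 0, ring 1 + 3/5 = 8/5, arm 1 + 0 = 1
asked cell (row1, sun) = 1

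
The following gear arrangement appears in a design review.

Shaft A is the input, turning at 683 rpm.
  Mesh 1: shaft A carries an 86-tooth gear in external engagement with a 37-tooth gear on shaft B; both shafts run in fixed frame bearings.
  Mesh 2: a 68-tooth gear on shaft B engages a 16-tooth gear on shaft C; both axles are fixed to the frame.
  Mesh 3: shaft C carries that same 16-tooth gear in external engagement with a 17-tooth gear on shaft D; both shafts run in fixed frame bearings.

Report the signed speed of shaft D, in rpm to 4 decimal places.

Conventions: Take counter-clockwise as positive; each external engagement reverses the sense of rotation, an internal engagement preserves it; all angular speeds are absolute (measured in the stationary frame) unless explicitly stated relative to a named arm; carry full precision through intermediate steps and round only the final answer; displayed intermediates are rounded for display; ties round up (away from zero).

recognized (4 fixed axles, 3 meshes): fixed-axis compound train
mesh 1 [86T→37T]: ω = 683.0000×86/37 = 1587.5135 rpm, sense flips to −
mesh 2 [68T→16T]: ω = 1587.5135×68/16 = 6746.9324 rpm, sense flips to +
mesh 3 [16T→17T]: ω = 6746.9324×16/17 = 6350.0541 rpm, sense flips to −
signed output speed = -6350.0541 rpm

-6350.0541 rpm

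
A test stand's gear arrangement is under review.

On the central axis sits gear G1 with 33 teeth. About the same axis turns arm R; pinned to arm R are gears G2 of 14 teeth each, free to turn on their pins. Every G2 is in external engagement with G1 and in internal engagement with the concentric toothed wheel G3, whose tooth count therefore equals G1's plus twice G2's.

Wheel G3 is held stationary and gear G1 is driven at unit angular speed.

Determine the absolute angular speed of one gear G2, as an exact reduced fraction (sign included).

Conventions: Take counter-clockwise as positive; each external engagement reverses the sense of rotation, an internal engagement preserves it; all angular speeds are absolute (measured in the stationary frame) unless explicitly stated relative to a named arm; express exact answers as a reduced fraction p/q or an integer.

-33/28

class = planetary set [G3 = 33+2·14 = 61; Willis about the carrier]
ring teeth: 33 + 2·14 = 61
33(ω_sun−ω_arm) = −61(ω_ring−ω_arm),  ω_ring = 0, ω_sun = 1
33(1−ω_arm) = −61(0−ω_arm)  ⇒  94·ω_arm = 33  ⇒  ω_arm = 33/94
sun–planet mesh: 33·(1−33/94) = −14·(ω_p−ω_arm)  ⇒  ω_p−ω_arm = -2013/1316
ω_p = 33/94 − 2013/1316 = -33/28
exact speed ratio = -33/28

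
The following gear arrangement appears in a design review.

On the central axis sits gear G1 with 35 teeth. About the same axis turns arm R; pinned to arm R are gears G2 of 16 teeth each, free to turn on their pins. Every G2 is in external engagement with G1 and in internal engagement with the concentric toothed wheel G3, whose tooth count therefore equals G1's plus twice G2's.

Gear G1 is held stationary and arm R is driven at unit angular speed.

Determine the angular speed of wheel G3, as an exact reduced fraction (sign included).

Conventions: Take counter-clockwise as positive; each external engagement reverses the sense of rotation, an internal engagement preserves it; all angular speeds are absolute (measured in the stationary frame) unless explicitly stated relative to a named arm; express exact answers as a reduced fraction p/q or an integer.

102/67

recognized (axles ride arm R): planetary set, 35/16/67 teeth
ring teeth: 35 + 2·16 = 67
35(ω_sun−ω_arm) = −67(ω_ring−ω_arm),  ω_sun = 0, ω_arm = 1
ω_ring = 1 − (35/67)(0−1) = 102/67
exact speed ratio = 102/67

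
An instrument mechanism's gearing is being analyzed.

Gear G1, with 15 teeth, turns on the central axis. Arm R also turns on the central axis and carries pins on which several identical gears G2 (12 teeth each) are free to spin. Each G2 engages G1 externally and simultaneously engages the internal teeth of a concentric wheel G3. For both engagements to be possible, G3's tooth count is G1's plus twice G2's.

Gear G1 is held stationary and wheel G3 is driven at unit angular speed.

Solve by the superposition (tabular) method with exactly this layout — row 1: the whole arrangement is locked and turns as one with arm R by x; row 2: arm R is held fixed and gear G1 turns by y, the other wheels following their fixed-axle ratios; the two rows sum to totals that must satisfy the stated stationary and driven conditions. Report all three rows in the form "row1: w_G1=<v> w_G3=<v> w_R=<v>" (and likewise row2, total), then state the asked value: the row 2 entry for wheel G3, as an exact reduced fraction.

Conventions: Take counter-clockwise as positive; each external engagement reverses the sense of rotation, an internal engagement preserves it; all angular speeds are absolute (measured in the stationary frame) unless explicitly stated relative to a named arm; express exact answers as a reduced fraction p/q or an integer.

topology: planetary set — G1 15T / G2 12T / G3 39T, arm = carrier (Willis)
row 1 (train locked, turned with arm): all members turn x
row 2: sun turns y, ring = −(15/39)·y, arm 0
boundary: total ω_sun = x + y = 0 and total ω_ring = x − (15/39)·y = 1  ⇒  y = -13/18, x = 13/18
row 2 ring = −(15/39)·(-13/18) = 5/18
totals (row 1 + row 2): sun 13/18 + (-13/18) = 0, ring 13/18 + 5/18 = 1, arm 13/18 + 0 = 13/18
asked cell (row2, ring) = 5/18

row1: w_G1=13/18 w_G3=13/18 w_R=13/18
row2: w_G1=-13/18 w_G3=5/18 w_R=0
total: w_G1=0 w_G3=1 w_R=13/18
asked value: 5/18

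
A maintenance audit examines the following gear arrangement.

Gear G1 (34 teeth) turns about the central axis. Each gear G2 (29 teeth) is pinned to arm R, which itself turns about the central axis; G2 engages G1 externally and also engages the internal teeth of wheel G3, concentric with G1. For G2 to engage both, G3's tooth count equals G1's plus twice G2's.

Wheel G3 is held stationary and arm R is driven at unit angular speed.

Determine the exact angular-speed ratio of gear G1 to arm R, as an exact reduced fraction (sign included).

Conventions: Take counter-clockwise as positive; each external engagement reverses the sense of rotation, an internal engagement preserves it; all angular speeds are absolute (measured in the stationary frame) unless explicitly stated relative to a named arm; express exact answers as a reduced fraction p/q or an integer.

63/17

class = planetary set [G3 = 34+2·29 = 92; Willis about the carrier]
ring teeth: 34 + 2·29 = 92
34(ω_sun−ω_arm) = −92(ω_ring−ω_arm),  ω_ring = 0, ω_arm = 1
ω_sun = 1 − (92/34)(0−1) = 63/17
ω_out/ω_in = 63/17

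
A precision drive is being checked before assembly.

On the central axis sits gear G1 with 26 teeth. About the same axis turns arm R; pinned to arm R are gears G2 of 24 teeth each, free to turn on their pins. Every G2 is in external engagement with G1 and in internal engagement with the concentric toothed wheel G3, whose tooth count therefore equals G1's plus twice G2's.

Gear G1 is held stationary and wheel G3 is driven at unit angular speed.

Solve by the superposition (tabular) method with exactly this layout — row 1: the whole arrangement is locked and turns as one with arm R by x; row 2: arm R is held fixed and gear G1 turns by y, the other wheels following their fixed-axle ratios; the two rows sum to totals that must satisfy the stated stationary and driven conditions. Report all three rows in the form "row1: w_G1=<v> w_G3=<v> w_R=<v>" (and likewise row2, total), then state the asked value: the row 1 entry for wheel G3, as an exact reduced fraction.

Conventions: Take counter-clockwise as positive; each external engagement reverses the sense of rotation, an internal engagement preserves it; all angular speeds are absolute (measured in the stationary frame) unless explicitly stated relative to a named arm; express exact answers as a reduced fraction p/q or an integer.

row1: w_G1=37/50 w_G3=37/50 w_R=37/50
row2: w_G1=-37/50 w_G3=13/50 w_R=0
total: w_G1=0 w_G3=1 w_R=37/50
asked value: 37/50

class = planetary set [G3 = 26+2·24 = 74; Willis about the carrier]
row 1: whole set turns with the arm by x
superposition row 2 [arm held]: sun y, ring −(26/74)·y, arm 0
boundary: total ω_sun = x + y = 0 and total ω_ring = x − (26/74)·y = 1  ⇒  y = -37/50, x = 37/50
row 2 ring = −(26/74)·(-37/50) = 13/50
totals (row 1 + row 2): sun 37/50 + (-37/50) = 0, ring 37/50 + 13/50 = 1, arm 37/50 + 0 = 37/50
asked cell (row1, ring) = 37/50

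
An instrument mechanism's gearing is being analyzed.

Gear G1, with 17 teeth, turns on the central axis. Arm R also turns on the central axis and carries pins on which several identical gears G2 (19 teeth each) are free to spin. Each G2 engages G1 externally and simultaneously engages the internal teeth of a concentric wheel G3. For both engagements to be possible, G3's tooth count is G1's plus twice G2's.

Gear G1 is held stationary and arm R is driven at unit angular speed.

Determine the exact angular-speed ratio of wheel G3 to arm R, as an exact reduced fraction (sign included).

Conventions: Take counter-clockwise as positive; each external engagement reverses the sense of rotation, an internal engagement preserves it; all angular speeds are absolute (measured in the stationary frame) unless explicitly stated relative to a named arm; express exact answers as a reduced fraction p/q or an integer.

topology: planetary set — G1 17T / G2 19T / G3 55T, arm = carrier (Willis)
ring teeth: 17 + 2·19 = 55
17(ω_sun−ω_arm) = −55(ω_ring−ω_arm),  ω_sun = 0, ω_arm = 1
ω_ring = 1 − (17/55)(0−1) = 72/55
ω_out/ω_in = 72/55

72/55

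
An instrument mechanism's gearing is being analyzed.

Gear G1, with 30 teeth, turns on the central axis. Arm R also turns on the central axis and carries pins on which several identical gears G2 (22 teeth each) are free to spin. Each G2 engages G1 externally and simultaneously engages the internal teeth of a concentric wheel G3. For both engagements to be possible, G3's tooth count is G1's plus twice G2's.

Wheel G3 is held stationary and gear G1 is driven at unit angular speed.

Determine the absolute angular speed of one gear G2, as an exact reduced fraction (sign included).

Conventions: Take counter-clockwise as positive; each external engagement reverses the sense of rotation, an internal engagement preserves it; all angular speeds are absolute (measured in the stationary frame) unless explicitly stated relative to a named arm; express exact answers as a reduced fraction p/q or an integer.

-15/22

topology: planetary set — G1 30T / G2 22T / G3 74T, arm = carrier (Willis)
ring teeth: 30 + 2·22 = 74
30(ω_sun−ω_arm) = −74(ω_ring−ω_arm),  ω_ring = 0, ω_sun = 1
30(1−ω_arm) = −74(0−ω_arm)  ⇒  104·ω_arm = 30  ⇒  ω_arm = 15/52
sun–planet mesh: 30·(1−15/52) = −22·(ω_p−ω_arm)  ⇒  ω_p−ω_arm = -555/572
ω_p = 15/52 − 555/572 = -15/22
exact speed ratio = -15/22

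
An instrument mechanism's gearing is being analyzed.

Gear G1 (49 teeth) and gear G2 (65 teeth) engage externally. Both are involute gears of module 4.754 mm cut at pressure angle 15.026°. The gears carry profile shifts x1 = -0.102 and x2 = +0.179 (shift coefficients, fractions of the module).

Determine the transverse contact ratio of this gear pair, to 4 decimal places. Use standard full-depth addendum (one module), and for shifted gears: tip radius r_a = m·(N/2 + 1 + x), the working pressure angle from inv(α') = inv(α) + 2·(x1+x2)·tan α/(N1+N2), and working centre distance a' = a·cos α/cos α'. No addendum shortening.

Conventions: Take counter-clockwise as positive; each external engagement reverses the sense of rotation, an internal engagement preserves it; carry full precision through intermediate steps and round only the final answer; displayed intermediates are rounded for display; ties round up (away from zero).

2.0981

topology: single-mesh involute geometry — m = 4.754, 49T/65T pair
base radii: r_b1 = 112.490588, r_b2 = 149.222208
tip radii: r_a1 = 120.742092, r_a2 = 160.109966
inv(α') = inv(15.026°) + 2·(-0.102+0.179)·tan α/(49+65) = 0.00654507  ⇒  α' = 15.30872°
a' = a·cos α / cos α' = 270.9780·cos 15.026°/cos 15.30872° = 271.340714
action lengths: √(r_a1²−r_b1²) = 43.869357, √(r_a2²−r_b2²) = 58.033902
base pitch p_b = π·m·cos α = 14.424474
CR = (43.869357 + 58.033902 − 271.340714·sin 15.30872°)/14.424474 = 2.098095
contact ratio ≈ 2.0981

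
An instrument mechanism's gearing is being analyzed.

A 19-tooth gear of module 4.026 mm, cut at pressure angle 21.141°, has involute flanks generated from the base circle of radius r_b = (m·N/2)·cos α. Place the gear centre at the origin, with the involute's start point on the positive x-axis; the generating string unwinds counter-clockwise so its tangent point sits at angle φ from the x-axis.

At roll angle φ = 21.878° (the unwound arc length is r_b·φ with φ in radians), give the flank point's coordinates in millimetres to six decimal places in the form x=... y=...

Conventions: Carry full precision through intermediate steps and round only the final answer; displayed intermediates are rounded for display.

x=38.179404 y=0.652418

topology: single-mesh involute geometry — m = 4.026, N = 19
pitch radius r_p = m·N/2 = 4.026·19/2 = 38.247000
base radius r_b = r_p·cos α = 38.247000·cos 21.141° = 35.672812
roll angle φ = 21.878° = 0.38184313 rad
x = r_b·(cos φ + φ·sin φ) = 38.179404
y = r_b·(sin φ − φ·cos φ) = 0.652418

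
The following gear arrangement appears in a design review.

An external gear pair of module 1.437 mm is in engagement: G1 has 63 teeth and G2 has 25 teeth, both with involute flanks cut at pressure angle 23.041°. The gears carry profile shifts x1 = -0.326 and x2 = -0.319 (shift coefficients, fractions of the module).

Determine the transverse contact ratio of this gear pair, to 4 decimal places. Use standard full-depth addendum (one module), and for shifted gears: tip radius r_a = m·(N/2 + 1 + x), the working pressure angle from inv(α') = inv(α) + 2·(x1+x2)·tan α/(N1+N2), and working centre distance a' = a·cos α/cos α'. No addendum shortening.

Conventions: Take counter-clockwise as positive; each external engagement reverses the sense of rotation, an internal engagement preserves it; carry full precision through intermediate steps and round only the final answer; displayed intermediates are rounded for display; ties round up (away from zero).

1.7234

single-mesh involute tooth geometry (63T engaging 25T at module 1.437)
base radii: r_b1 = 41.654445, r_b2 = 16.529542
tip radii: r_a1 = 46.234038, r_a2 = 18.941097
inv(α') = inv(23.041°) + 2·(-0.326-0.319)·tan α/(63+25) = 0.01694348  ⇒  α' = 20.84263°
a' = a·cos α / cos α' = 63.2280·cos 23.041°/cos 20.84263° = 62.258080
action lengths: √(r_a1²−r_b1²) = 20.062239, √(r_a2²−r_b2²) = 9.248751
base pitch p_b = π·m·cos α = 4.154327
CR = (20.062239 + 9.248751 − 62.258080·sin 20.84263°)/4.154327 = 1.723364
contact ratio ≈ 1.7234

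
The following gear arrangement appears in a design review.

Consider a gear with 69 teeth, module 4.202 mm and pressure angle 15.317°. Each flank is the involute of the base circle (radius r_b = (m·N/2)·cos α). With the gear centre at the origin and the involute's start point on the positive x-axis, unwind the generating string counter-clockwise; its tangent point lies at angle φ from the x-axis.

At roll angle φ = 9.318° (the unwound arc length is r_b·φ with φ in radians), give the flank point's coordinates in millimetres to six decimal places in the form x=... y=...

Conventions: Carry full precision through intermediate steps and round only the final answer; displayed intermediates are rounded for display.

single-mesh involute tooth geometry (69T wheel at module 4.202)
pitch radius r_p = m·N/2 = 4.202·69/2 = 144.969000
base radius r_b = r_p·cos α = 144.969000·cos 15.317° = 139.819568
roll angle φ = 9.318° = 0.16262978 rad
x = r_b·(cos φ + φ·sin φ) = 141.656365
y = r_b·(sin φ − φ·cos φ) = 0.199939

x=141.656365 y=0.199939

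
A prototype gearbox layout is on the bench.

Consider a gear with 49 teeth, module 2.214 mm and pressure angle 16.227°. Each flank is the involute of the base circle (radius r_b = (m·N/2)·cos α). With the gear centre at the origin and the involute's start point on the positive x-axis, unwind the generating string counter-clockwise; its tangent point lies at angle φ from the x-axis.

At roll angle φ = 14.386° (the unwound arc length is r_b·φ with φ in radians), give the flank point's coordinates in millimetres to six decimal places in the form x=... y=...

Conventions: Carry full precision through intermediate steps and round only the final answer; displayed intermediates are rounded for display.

x=53.697987 y=0.273073

recognized (one wheel, involute flank): single-mesh tooth geometry, m = 2.214, N = 49
pitch radius r_p = m·N/2 = 2.214·49/2 = 54.243000
base radius r_b = r_p·cos α = 54.243000·cos 16.227° = 52.082073
roll angle φ = 14.386° = 0.25108307 rad
x = r_b·(cos φ + φ·sin φ) = 53.697987
y = r_b·(sin φ − φ·cos φ) = 0.273073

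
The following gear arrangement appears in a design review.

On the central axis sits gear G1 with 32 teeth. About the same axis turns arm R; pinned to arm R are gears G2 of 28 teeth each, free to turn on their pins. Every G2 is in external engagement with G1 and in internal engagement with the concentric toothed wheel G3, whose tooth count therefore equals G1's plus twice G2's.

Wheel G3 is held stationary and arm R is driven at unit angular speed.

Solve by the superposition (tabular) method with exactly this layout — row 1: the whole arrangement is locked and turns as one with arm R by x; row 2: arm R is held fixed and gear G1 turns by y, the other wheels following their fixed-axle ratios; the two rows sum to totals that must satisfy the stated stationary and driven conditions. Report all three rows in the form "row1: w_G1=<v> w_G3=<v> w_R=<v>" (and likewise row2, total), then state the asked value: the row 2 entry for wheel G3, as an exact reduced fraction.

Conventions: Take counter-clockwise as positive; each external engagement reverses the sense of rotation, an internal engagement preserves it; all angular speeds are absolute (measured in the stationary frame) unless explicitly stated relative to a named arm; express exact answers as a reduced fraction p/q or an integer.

recognized (axles ride arm R): planetary set, 32/28/88 teeth
row 1 — lock + rotate with arm: ω_sun = ω_ring = ω_arm = x
row 2 — arm fixed, fixed-axis ratios: sun y, ring −(32/88)·y, arm 0
boundary: total ω_ring = x − (32/88)·y = 0 and total ω_arm = x = 1  ⇒  y = 11/4, x = 1
row 2 ring = −(32/88)·11/4 = -1
totals (row 1 + row 2): sun 1 + 11/4 = 15/4, ring 1 + (-1) = 0, arm 1 + 0 = 1
asked cell (row2, ring) = -1

row1: w_G1=1 w_G3=1 w_R=1
row2: w_G1=11/4 w_G3=-1 w_R=0
total: w_G1=15/4 w_G3=0 w_R=1
asked value: -1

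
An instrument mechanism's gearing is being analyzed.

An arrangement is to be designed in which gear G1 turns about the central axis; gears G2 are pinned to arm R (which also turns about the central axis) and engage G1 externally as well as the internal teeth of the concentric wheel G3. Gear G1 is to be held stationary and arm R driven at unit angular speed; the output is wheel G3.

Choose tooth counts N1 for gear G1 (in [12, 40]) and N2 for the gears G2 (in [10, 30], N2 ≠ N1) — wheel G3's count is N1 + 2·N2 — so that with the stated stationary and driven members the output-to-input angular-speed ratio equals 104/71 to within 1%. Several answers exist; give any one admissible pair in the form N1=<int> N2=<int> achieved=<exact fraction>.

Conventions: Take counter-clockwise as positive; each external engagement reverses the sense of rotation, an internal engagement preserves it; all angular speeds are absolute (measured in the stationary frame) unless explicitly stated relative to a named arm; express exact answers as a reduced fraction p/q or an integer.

topology: planetary set — design target 104/71, arm = carrier (Willis)
Willis with ω_sun = 0: ω_ring/ω_arm = (N1+N3)/N3; set equal to 104/71  ⇒  N3/N1 = 1/(104/71 − 1) = 71/33
N3 = N1 + 2·N2  ⇒  N2/N1 = (N3/N1 − 1)/2 = (71/33 − 1)/2 = 19/33
smallest multiple with N1 ≥ 12 and N2 ≥ 10: k = 1  ⇒  N1 = 1·33 = 33, N2 = 1·19 = 19 (N1 ≤ 40, N2 ≤ 30, N2 ≠ N1 ✓), N3 = 33 + 2·19 = 71
check: (N1+N3)/N3 with N1 = 33, N3 = 71 gives 104/71; |achieved − target| = 0 ≤ 26/1775 ✓

N1=33 N2=19 achieved=104/71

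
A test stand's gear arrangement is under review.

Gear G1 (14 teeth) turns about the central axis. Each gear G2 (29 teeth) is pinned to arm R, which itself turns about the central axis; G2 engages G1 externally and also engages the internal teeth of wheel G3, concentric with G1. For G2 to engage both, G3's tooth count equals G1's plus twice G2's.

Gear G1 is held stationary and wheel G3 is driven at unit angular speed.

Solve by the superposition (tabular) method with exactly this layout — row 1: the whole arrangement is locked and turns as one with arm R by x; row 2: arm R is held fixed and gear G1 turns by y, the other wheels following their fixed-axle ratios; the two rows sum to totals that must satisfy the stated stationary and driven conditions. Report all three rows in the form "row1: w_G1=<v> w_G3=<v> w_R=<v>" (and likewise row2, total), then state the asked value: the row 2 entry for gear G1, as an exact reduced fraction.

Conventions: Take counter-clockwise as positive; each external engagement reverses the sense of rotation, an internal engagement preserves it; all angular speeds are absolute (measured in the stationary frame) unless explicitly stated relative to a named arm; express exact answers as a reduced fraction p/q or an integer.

row1: w_G1=36/43 w_G3=36/43 w_R=36/43
row2: w_G1=-36/43 w_G3=7/43 w_R=0
total: w_G1=0 w_G3=1 w_R=36/43
asked value: -36/43

topology: planetary set — G1 14T / G2 29T / G3 72T, arm = carrier (Willis)
row 1 (train locked, turned with arm): all members turn x
superposition row 2 [arm held]: sun y, ring −(14/72)·y, arm 0
boundary: total ω_sun = x + y = 0 and total ω_ring = x − (14/72)·y = 1  ⇒  y = -36/43, x = 36/43
row 2 ring = −(14/72)·(-36/43) = 7/43
totals (row 1 + row 2): sun 36/43 + (-36/43) = 0, ring 36/43 + 7/43 = 1, arm 36/43 + 0 = 36/43
asked cell (row2, sun) = -36/43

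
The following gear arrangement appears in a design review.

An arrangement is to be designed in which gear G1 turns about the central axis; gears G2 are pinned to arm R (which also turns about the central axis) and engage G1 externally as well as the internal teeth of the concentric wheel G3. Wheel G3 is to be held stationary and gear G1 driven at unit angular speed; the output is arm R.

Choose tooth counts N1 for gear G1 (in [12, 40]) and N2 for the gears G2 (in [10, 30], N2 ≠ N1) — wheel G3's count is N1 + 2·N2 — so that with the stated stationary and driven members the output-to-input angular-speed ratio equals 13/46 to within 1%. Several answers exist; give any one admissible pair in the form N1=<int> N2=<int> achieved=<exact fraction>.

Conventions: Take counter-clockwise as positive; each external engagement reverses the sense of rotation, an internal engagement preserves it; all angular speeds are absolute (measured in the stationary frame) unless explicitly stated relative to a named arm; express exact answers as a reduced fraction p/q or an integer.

topology: planetary set — design target 13/46, arm = carrier (Willis)
Willis with ω_ring = 0: ω_arm/ω_sun = N1/(N1+N3); set equal to 13/46  ⇒  N3/N1 = 1/(13/46) − 1 = 33/13
N3 = N1 + 2·N2  ⇒  N2/N1 = (N3/N1 − 1)/2 = (33/13 − 1)/2 = 10/13
smallest multiple with N1 ≥ 12 and N2 ≥ 10: k = 1  ⇒  N1 = 1·13 = 13, N2 = 1·10 = 10 (N1 ≤ 40, N2 ≤ 30, N2 ≠ N1 ✓), N3 = 13 + 2·10 = 33
check: N1/(N1+N3) with N1 = 13, N3 = 33 gives 13/46; |achieved − target| = 0 ≤ 13/4600 ✓

N1=13 N2=10 achieved=13/46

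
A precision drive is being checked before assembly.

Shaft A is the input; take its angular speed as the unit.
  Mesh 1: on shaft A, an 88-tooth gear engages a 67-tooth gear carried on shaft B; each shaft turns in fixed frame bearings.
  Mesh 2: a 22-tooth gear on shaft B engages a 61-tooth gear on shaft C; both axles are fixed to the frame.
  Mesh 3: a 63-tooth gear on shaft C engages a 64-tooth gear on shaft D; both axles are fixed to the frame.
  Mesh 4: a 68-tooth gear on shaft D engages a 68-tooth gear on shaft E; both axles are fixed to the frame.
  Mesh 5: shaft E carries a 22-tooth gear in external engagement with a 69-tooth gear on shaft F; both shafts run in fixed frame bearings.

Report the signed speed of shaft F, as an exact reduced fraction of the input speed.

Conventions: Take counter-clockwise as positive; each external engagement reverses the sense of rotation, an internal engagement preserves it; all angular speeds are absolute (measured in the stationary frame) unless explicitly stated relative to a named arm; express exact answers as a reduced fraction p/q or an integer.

-27951/188002

5-mesh fixed-axis compound train (all bearings frame-fixed)
mesh 1 [88T→67T]: |ω|/ω_in = 1×88/67 = 88/67, sense flips to −
mesh 2 [22T→61T]: |ω|/ω_in = (88/67)×22/61 = 1936/4087, sense flips to +
mesh 3 [63T→64T]: |ω|/ω_in = (1936/4087)×63/64 = 7623/16348, sense flips to −
mesh 4 [68T→68T]: |ω|/ω_in = (7623/16348)×68/68 = 7623/16348, sense flips to +
mesh 5 [22T→69T]: |ω|/ω_in = (7623/16348)×22/69 = 27951/188002, sense flips to −
signed output speed (× input speed) = -27951/188002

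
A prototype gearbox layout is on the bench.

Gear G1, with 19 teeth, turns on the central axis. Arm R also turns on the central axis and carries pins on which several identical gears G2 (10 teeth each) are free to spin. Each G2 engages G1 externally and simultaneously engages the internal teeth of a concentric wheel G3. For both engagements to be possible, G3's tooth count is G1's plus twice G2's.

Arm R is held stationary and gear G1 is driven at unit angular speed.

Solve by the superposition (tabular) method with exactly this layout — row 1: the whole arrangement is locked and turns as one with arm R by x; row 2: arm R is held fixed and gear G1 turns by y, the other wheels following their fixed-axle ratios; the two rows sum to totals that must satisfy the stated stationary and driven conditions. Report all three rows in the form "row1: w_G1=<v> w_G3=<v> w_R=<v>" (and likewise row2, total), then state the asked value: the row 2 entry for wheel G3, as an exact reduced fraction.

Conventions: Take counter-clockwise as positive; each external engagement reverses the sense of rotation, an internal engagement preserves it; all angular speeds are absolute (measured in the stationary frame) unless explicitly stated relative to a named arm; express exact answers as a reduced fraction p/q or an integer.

row1: w_G1=0 w_G3=0 w_R=0
row2: w_G1=1 w_G3=-19/39 w_R=0
total: w_G1=1 w_G3=-19/39 w_R=0
asked value: -19/39

topology: planetary set — G1 19T / G2 10T / G3 39T, arm = carrier (Willis)
row 1: whole set turns with the arm by x
row 2: sun turns y, ring = −(19/39)·y, arm 0
boundary: total ω_arm = x = 0 and total ω_sun = x + y = 1  ⇒  y = 1, x = 0
row 2 ring = −(19/39)·1 = -19/39
totals (row 1 + row 2): sun 0 + 1 = 1, ring 0 + (-19/39) = -19/39, arm 0 + 0 = 0
asked cell (row2, ring) = -19/39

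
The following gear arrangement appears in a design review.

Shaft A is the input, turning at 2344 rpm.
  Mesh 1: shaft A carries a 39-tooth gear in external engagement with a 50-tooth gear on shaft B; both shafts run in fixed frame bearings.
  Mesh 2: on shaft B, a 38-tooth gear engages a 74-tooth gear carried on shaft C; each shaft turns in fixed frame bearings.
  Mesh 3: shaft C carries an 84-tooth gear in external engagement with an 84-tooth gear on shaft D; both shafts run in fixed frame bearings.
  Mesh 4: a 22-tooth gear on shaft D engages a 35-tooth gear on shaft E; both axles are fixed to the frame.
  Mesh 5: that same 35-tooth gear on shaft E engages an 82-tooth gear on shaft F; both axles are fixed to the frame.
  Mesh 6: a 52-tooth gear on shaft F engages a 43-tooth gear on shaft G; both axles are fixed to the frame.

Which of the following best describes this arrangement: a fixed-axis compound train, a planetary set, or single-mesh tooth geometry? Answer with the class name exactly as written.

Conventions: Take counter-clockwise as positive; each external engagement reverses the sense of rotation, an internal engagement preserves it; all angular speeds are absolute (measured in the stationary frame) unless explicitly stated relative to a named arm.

fixed-axis compound train

topology: fixed-axis compound train — 6 meshes, A→G
classification: fixed-axis compound train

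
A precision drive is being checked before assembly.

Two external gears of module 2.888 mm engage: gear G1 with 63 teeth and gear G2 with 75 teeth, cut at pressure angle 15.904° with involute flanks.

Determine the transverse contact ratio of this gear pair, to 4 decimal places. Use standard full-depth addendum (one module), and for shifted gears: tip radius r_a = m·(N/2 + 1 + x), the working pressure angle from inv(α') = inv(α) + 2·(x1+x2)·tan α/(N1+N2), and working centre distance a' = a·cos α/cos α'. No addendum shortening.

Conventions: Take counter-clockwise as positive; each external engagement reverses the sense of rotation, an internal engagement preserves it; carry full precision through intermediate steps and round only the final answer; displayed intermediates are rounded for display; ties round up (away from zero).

2.0974

topology: single-mesh involute geometry — m = 2.888, 63T/75T pair
base radii: r_b1 = 87.489790, r_b2 = 104.154512
tip radii: r_a1 = 93.860000, r_a2 = 111.188000
no profile shift: α' = α, a' = a
action lengths: √(r_a1²−r_b1²) = 33.988766, √(r_a2²−r_b2²) = 38.917977
base pitch p_b = π·m·cos α = 8.725628
CR = (33.988766 + 38.917977 − 199.272000·sin 15.90400°)/8.725628 = 2.097380
contact ratio ≈ 2.0974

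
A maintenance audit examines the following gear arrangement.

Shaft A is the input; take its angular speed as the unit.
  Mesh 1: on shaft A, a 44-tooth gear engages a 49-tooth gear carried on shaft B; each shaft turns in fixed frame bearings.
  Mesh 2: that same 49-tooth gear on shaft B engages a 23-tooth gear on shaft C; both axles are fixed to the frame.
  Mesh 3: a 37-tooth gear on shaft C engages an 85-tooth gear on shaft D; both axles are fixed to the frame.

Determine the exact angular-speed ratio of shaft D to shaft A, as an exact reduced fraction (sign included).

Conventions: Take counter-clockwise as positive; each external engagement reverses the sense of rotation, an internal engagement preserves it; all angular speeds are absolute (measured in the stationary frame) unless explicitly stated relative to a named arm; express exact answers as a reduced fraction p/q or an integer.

class = fixed-axis compound train [3 meshes; 3 ratios multiply, 3 sense flips]
mesh 1 [44T→49T]: running ratio 44/49, sense −
mesh 2 [49T→23T]: running ratio 44/23, sense +
mesh 3 [37T→85T]: running ratio 1628/1955, sense −
ω_out/ω_in = -1628/1955

-1628/1955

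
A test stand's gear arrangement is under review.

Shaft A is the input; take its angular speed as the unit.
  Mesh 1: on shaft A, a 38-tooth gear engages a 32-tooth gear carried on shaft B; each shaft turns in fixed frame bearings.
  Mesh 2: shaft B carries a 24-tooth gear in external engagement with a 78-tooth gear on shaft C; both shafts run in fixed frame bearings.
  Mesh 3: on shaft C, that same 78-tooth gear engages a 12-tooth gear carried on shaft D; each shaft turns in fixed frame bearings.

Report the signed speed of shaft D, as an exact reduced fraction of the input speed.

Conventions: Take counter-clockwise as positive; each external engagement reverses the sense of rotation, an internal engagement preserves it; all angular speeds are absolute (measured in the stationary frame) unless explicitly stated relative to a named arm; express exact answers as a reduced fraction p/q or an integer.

-19/8

3-mesh fixed-axis compound train (all bearings frame-fixed)
mesh 1 [38T→32T]: |ω|/ω_in = 1×38/32 = 19/16, sense flips to −
mesh 2 [24T→78T]: |ω|/ω_in = (19/16)×24/78 = 19/52, sense flips to +
mesh 3 [78T→12T]: |ω|/ω_in = (19/52)×78/12 = 19/8, sense flips to −
signed output speed (× input speed) = -19/8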